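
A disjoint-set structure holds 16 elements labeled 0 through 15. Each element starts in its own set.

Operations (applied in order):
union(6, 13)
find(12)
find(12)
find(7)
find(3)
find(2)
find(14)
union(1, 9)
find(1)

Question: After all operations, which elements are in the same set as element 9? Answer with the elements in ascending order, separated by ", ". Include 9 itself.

Step 1: union(6, 13) -> merged; set of 6 now {6, 13}
Step 2: find(12) -> no change; set of 12 is {12}
Step 3: find(12) -> no change; set of 12 is {12}
Step 4: find(7) -> no change; set of 7 is {7}
Step 5: find(3) -> no change; set of 3 is {3}
Step 6: find(2) -> no change; set of 2 is {2}
Step 7: find(14) -> no change; set of 14 is {14}
Step 8: union(1, 9) -> merged; set of 1 now {1, 9}
Step 9: find(1) -> no change; set of 1 is {1, 9}
Component of 9: {1, 9}

Answer: 1, 9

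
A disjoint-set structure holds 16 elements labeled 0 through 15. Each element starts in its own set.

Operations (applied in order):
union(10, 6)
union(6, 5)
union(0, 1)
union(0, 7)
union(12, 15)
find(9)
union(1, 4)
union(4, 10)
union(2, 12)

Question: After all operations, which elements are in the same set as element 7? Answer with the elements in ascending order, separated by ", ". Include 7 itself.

Step 1: union(10, 6) -> merged; set of 10 now {6, 10}
Step 2: union(6, 5) -> merged; set of 6 now {5, 6, 10}
Step 3: union(0, 1) -> merged; set of 0 now {0, 1}
Step 4: union(0, 7) -> merged; set of 0 now {0, 1, 7}
Step 5: union(12, 15) -> merged; set of 12 now {12, 15}
Step 6: find(9) -> no change; set of 9 is {9}
Step 7: union(1, 4) -> merged; set of 1 now {0, 1, 4, 7}
Step 8: union(4, 10) -> merged; set of 4 now {0, 1, 4, 5, 6, 7, 10}
Step 9: union(2, 12) -> merged; set of 2 now {2, 12, 15}
Component of 7: {0, 1, 4, 5, 6, 7, 10}

Answer: 0, 1, 4, 5, 6, 7, 10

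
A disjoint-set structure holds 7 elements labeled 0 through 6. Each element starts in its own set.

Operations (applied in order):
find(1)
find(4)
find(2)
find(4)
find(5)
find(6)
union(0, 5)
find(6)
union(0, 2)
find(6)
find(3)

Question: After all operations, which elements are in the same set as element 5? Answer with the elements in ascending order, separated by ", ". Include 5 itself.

Answer: 0, 2, 5

Derivation:
Step 1: find(1) -> no change; set of 1 is {1}
Step 2: find(4) -> no change; set of 4 is {4}
Step 3: find(2) -> no change; set of 2 is {2}
Step 4: find(4) -> no change; set of 4 is {4}
Step 5: find(5) -> no change; set of 5 is {5}
Step 6: find(6) -> no change; set of 6 is {6}
Step 7: union(0, 5) -> merged; set of 0 now {0, 5}
Step 8: find(6) -> no change; set of 6 is {6}
Step 9: union(0, 2) -> merged; set of 0 now {0, 2, 5}
Step 10: find(6) -> no change; set of 6 is {6}
Step 11: find(3) -> no change; set of 3 is {3}
Component of 5: {0, 2, 5}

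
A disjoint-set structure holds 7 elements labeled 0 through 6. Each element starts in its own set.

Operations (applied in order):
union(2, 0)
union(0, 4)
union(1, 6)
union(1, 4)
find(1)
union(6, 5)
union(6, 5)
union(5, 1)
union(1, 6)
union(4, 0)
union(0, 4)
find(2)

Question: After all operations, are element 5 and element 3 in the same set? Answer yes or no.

Step 1: union(2, 0) -> merged; set of 2 now {0, 2}
Step 2: union(0, 4) -> merged; set of 0 now {0, 2, 4}
Step 3: union(1, 6) -> merged; set of 1 now {1, 6}
Step 4: union(1, 4) -> merged; set of 1 now {0, 1, 2, 4, 6}
Step 5: find(1) -> no change; set of 1 is {0, 1, 2, 4, 6}
Step 6: union(6, 5) -> merged; set of 6 now {0, 1, 2, 4, 5, 6}
Step 7: union(6, 5) -> already same set; set of 6 now {0, 1, 2, 4, 5, 6}
Step 8: union(5, 1) -> already same set; set of 5 now {0, 1, 2, 4, 5, 6}
Step 9: union(1, 6) -> already same set; set of 1 now {0, 1, 2, 4, 5, 6}
Step 10: union(4, 0) -> already same set; set of 4 now {0, 1, 2, 4, 5, 6}
Step 11: union(0, 4) -> already same set; set of 0 now {0, 1, 2, 4, 5, 6}
Step 12: find(2) -> no change; set of 2 is {0, 1, 2, 4, 5, 6}
Set of 5: {0, 1, 2, 4, 5, 6}; 3 is not a member.

Answer: no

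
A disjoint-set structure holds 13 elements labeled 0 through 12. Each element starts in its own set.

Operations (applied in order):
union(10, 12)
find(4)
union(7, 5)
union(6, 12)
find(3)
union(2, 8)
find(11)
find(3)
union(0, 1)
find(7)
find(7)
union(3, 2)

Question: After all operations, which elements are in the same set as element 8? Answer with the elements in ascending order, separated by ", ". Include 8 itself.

Step 1: union(10, 12) -> merged; set of 10 now {10, 12}
Step 2: find(4) -> no change; set of 4 is {4}
Step 3: union(7, 5) -> merged; set of 7 now {5, 7}
Step 4: union(6, 12) -> merged; set of 6 now {6, 10, 12}
Step 5: find(3) -> no change; set of 3 is {3}
Step 6: union(2, 8) -> merged; set of 2 now {2, 8}
Step 7: find(11) -> no change; set of 11 is {11}
Step 8: find(3) -> no change; set of 3 is {3}
Step 9: union(0, 1) -> merged; set of 0 now {0, 1}
Step 10: find(7) -> no change; set of 7 is {5, 7}
Step 11: find(7) -> no change; set of 7 is {5, 7}
Step 12: union(3, 2) -> merged; set of 3 now {2, 3, 8}
Component of 8: {2, 3, 8}

Answer: 2, 3, 8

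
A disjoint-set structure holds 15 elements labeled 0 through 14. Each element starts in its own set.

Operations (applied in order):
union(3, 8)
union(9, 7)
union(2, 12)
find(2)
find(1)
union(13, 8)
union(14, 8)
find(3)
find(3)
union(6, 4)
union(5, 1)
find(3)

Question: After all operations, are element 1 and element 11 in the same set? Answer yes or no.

Answer: no

Derivation:
Step 1: union(3, 8) -> merged; set of 3 now {3, 8}
Step 2: union(9, 7) -> merged; set of 9 now {7, 9}
Step 3: union(2, 12) -> merged; set of 2 now {2, 12}
Step 4: find(2) -> no change; set of 2 is {2, 12}
Step 5: find(1) -> no change; set of 1 is {1}
Step 6: union(13, 8) -> merged; set of 13 now {3, 8, 13}
Step 7: union(14, 8) -> merged; set of 14 now {3, 8, 13, 14}
Step 8: find(3) -> no change; set of 3 is {3, 8, 13, 14}
Step 9: find(3) -> no change; set of 3 is {3, 8, 13, 14}
Step 10: union(6, 4) -> merged; set of 6 now {4, 6}
Step 11: union(5, 1) -> merged; set of 5 now {1, 5}
Step 12: find(3) -> no change; set of 3 is {3, 8, 13, 14}
Set of 1: {1, 5}; 11 is not a member.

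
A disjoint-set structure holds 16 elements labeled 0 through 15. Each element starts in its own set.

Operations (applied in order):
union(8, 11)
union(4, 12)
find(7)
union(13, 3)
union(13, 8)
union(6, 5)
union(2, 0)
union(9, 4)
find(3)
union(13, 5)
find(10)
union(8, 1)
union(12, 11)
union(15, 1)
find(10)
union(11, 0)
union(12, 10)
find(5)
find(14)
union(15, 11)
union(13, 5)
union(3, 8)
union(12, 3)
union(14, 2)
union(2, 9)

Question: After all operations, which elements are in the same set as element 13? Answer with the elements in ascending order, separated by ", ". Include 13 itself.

Answer: 0, 1, 2, 3, 4, 5, 6, 8, 9, 10, 11, 12, 13, 14, 15

Derivation:
Step 1: union(8, 11) -> merged; set of 8 now {8, 11}
Step 2: union(4, 12) -> merged; set of 4 now {4, 12}
Step 3: find(7) -> no change; set of 7 is {7}
Step 4: union(13, 3) -> merged; set of 13 now {3, 13}
Step 5: union(13, 8) -> merged; set of 13 now {3, 8, 11, 13}
Step 6: union(6, 5) -> merged; set of 6 now {5, 6}
Step 7: union(2, 0) -> merged; set of 2 now {0, 2}
Step 8: union(9, 4) -> merged; set of 9 now {4, 9, 12}
Step 9: find(3) -> no change; set of 3 is {3, 8, 11, 13}
Step 10: union(13, 5) -> merged; set of 13 now {3, 5, 6, 8, 11, 13}
Step 11: find(10) -> no change; set of 10 is {10}
Step 12: union(8, 1) -> merged; set of 8 now {1, 3, 5, 6, 8, 11, 13}
Step 13: union(12, 11) -> merged; set of 12 now {1, 3, 4, 5, 6, 8, 9, 11, 12, 13}
Step 14: union(15, 1) -> merged; set of 15 now {1, 3, 4, 5, 6, 8, 9, 11, 12, 13, 15}
Step 15: find(10) -> no change; set of 10 is {10}
Step 16: union(11, 0) -> merged; set of 11 now {0, 1, 2, 3, 4, 5, 6, 8, 9, 11, 12, 13, 15}
Step 17: union(12, 10) -> merged; set of 12 now {0, 1, 2, 3, 4, 5, 6, 8, 9, 10, 11, 12, 13, 15}
Step 18: find(5) -> no change; set of 5 is {0, 1, 2, 3, 4, 5, 6, 8, 9, 10, 11, 12, 13, 15}
Step 19: find(14) -> no change; set of 14 is {14}
Step 20: union(15, 11) -> already same set; set of 15 now {0, 1, 2, 3, 4, 5, 6, 8, 9, 10, 11, 12, 13, 15}
Step 21: union(13, 5) -> already same set; set of 13 now {0, 1, 2, 3, 4, 5, 6, 8, 9, 10, 11, 12, 13, 15}
Step 22: union(3, 8) -> already same set; set of 3 now {0, 1, 2, 3, 4, 5, 6, 8, 9, 10, 11, 12, 13, 15}
Step 23: union(12, 3) -> already same set; set of 12 now {0, 1, 2, 3, 4, 5, 6, 8, 9, 10, 11, 12, 13, 15}
Step 24: union(14, 2) -> merged; set of 14 now {0, 1, 2, 3, 4, 5, 6, 8, 9, 10, 11, 12, 13, 14, 15}
Step 25: union(2, 9) -> already same set; set of 2 now {0, 1, 2, 3, 4, 5, 6, 8, 9, 10, 11, 12, 13, 14, 15}
Component of 13: {0, 1, 2, 3, 4, 5, 6, 8, 9, 10, 11, 12, 13, 14, 15}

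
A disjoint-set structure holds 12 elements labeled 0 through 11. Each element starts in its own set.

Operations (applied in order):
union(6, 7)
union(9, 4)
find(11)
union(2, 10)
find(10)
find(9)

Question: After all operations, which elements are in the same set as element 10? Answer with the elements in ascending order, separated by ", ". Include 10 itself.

Step 1: union(6, 7) -> merged; set of 6 now {6, 7}
Step 2: union(9, 4) -> merged; set of 9 now {4, 9}
Step 3: find(11) -> no change; set of 11 is {11}
Step 4: union(2, 10) -> merged; set of 2 now {2, 10}
Step 5: find(10) -> no change; set of 10 is {2, 10}
Step 6: find(9) -> no change; set of 9 is {4, 9}
Component of 10: {2, 10}

Answer: 2, 10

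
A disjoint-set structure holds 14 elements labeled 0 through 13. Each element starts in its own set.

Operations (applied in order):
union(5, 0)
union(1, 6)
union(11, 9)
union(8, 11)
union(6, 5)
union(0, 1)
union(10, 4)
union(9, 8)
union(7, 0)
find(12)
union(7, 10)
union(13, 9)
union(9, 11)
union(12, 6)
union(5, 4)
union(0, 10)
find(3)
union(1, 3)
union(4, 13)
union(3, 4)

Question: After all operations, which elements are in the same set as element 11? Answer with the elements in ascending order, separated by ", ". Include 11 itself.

Answer: 0, 1, 3, 4, 5, 6, 7, 8, 9, 10, 11, 12, 13

Derivation:
Step 1: union(5, 0) -> merged; set of 5 now {0, 5}
Step 2: union(1, 6) -> merged; set of 1 now {1, 6}
Step 3: union(11, 9) -> merged; set of 11 now {9, 11}
Step 4: union(8, 11) -> merged; set of 8 now {8, 9, 11}
Step 5: union(6, 5) -> merged; set of 6 now {0, 1, 5, 6}
Step 6: union(0, 1) -> already same set; set of 0 now {0, 1, 5, 6}
Step 7: union(10, 4) -> merged; set of 10 now {4, 10}
Step 8: union(9, 8) -> already same set; set of 9 now {8, 9, 11}
Step 9: union(7, 0) -> merged; set of 7 now {0, 1, 5, 6, 7}
Step 10: find(12) -> no change; set of 12 is {12}
Step 11: union(7, 10) -> merged; set of 7 now {0, 1, 4, 5, 6, 7, 10}
Step 12: union(13, 9) -> merged; set of 13 now {8, 9, 11, 13}
Step 13: union(9, 11) -> already same set; set of 9 now {8, 9, 11, 13}
Step 14: union(12, 6) -> merged; set of 12 now {0, 1, 4, 5, 6, 7, 10, 12}
Step 15: union(5, 4) -> already same set; set of 5 now {0, 1, 4, 5, 6, 7, 10, 12}
Step 16: union(0, 10) -> already same set; set of 0 now {0, 1, 4, 5, 6, 7, 10, 12}
Step 17: find(3) -> no change; set of 3 is {3}
Step 18: union(1, 3) -> merged; set of 1 now {0, 1, 3, 4, 5, 6, 7, 10, 12}
Step 19: union(4, 13) -> merged; set of 4 now {0, 1, 3, 4, 5, 6, 7, 8, 9, 10, 11, 12, 13}
Step 20: union(3, 4) -> already same set; set of 3 now {0, 1, 3, 4, 5, 6, 7, 8, 9, 10, 11, 12, 13}
Component of 11: {0, 1, 3, 4, 5, 6, 7, 8, 9, 10, 11, 12, 13}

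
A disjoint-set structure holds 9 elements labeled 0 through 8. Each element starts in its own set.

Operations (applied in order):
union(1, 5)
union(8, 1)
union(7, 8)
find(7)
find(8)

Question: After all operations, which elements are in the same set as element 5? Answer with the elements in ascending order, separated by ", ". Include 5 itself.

Step 1: union(1, 5) -> merged; set of 1 now {1, 5}
Step 2: union(8, 1) -> merged; set of 8 now {1, 5, 8}
Step 3: union(7, 8) -> merged; set of 7 now {1, 5, 7, 8}
Step 4: find(7) -> no change; set of 7 is {1, 5, 7, 8}
Step 5: find(8) -> no change; set of 8 is {1, 5, 7, 8}
Component of 5: {1, 5, 7, 8}

Answer: 1, 5, 7, 8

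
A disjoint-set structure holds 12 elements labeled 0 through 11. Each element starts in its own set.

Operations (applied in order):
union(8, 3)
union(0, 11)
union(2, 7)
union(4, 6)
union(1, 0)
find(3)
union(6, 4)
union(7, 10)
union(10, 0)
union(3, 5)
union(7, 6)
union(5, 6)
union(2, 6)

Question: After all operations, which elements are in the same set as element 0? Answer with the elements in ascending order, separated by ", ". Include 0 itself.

Step 1: union(8, 3) -> merged; set of 8 now {3, 8}
Step 2: union(0, 11) -> merged; set of 0 now {0, 11}
Step 3: union(2, 7) -> merged; set of 2 now {2, 7}
Step 4: union(4, 6) -> merged; set of 4 now {4, 6}
Step 5: union(1, 0) -> merged; set of 1 now {0, 1, 11}
Step 6: find(3) -> no change; set of 3 is {3, 8}
Step 7: union(6, 4) -> already same set; set of 6 now {4, 6}
Step 8: union(7, 10) -> merged; set of 7 now {2, 7, 10}
Step 9: union(10, 0) -> merged; set of 10 now {0, 1, 2, 7, 10, 11}
Step 10: union(3, 5) -> merged; set of 3 now {3, 5, 8}
Step 11: union(7, 6) -> merged; set of 7 now {0, 1, 2, 4, 6, 7, 10, 11}
Step 12: union(5, 6) -> merged; set of 5 now {0, 1, 2, 3, 4, 5, 6, 7, 8, 10, 11}
Step 13: union(2, 6) -> already same set; set of 2 now {0, 1, 2, 3, 4, 5, 6, 7, 8, 10, 11}
Component of 0: {0, 1, 2, 3, 4, 5, 6, 7, 8, 10, 11}

Answer: 0, 1, 2, 3, 4, 5, 6, 7, 8, 10, 11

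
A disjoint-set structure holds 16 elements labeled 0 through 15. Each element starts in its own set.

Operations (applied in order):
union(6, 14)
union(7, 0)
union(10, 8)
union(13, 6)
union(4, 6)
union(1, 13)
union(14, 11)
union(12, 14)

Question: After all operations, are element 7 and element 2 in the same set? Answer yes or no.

Step 1: union(6, 14) -> merged; set of 6 now {6, 14}
Step 2: union(7, 0) -> merged; set of 7 now {0, 7}
Step 3: union(10, 8) -> merged; set of 10 now {8, 10}
Step 4: union(13, 6) -> merged; set of 13 now {6, 13, 14}
Step 5: union(4, 6) -> merged; set of 4 now {4, 6, 13, 14}
Step 6: union(1, 13) -> merged; set of 1 now {1, 4, 6, 13, 14}
Step 7: union(14, 11) -> merged; set of 14 now {1, 4, 6, 11, 13, 14}
Step 8: union(12, 14) -> merged; set of 12 now {1, 4, 6, 11, 12, 13, 14}
Set of 7: {0, 7}; 2 is not a member.

Answer: no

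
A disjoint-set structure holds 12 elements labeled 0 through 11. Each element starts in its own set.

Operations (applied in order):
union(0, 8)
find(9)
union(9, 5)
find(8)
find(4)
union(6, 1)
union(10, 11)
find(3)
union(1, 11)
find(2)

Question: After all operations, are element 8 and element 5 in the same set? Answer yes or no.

Step 1: union(0, 8) -> merged; set of 0 now {0, 8}
Step 2: find(9) -> no change; set of 9 is {9}
Step 3: union(9, 5) -> merged; set of 9 now {5, 9}
Step 4: find(8) -> no change; set of 8 is {0, 8}
Step 5: find(4) -> no change; set of 4 is {4}
Step 6: union(6, 1) -> merged; set of 6 now {1, 6}
Step 7: union(10, 11) -> merged; set of 10 now {10, 11}
Step 8: find(3) -> no change; set of 3 is {3}
Step 9: union(1, 11) -> merged; set of 1 now {1, 6, 10, 11}
Step 10: find(2) -> no change; set of 2 is {2}
Set of 8: {0, 8}; 5 is not a member.

Answer: no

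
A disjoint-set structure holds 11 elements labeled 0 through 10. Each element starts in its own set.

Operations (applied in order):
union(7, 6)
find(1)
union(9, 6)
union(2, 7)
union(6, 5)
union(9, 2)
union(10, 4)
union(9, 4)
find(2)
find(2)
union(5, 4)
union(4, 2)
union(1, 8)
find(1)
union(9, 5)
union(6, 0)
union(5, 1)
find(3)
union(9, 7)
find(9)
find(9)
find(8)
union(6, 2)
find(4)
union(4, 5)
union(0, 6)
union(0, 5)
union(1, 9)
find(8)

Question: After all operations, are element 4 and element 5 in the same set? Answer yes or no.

Answer: yes

Derivation:
Step 1: union(7, 6) -> merged; set of 7 now {6, 7}
Step 2: find(1) -> no change; set of 1 is {1}
Step 3: union(9, 6) -> merged; set of 9 now {6, 7, 9}
Step 4: union(2, 7) -> merged; set of 2 now {2, 6, 7, 9}
Step 5: union(6, 5) -> merged; set of 6 now {2, 5, 6, 7, 9}
Step 6: union(9, 2) -> already same set; set of 9 now {2, 5, 6, 7, 9}
Step 7: union(10, 4) -> merged; set of 10 now {4, 10}
Step 8: union(9, 4) -> merged; set of 9 now {2, 4, 5, 6, 7, 9, 10}
Step 9: find(2) -> no change; set of 2 is {2, 4, 5, 6, 7, 9, 10}
Step 10: find(2) -> no change; set of 2 is {2, 4, 5, 6, 7, 9, 10}
Step 11: union(5, 4) -> already same set; set of 5 now {2, 4, 5, 6, 7, 9, 10}
Step 12: union(4, 2) -> already same set; set of 4 now {2, 4, 5, 6, 7, 9, 10}
Step 13: union(1, 8) -> merged; set of 1 now {1, 8}
Step 14: find(1) -> no change; set of 1 is {1, 8}
Step 15: union(9, 5) -> already same set; set of 9 now {2, 4, 5, 6, 7, 9, 10}
Step 16: union(6, 0) -> merged; set of 6 now {0, 2, 4, 5, 6, 7, 9, 10}
Step 17: union(5, 1) -> merged; set of 5 now {0, 1, 2, 4, 5, 6, 7, 8, 9, 10}
Step 18: find(3) -> no change; set of 3 is {3}
Step 19: union(9, 7) -> already same set; set of 9 now {0, 1, 2, 4, 5, 6, 7, 8, 9, 10}
Step 20: find(9) -> no change; set of 9 is {0, 1, 2, 4, 5, 6, 7, 8, 9, 10}
Step 21: find(9) -> no change; set of 9 is {0, 1, 2, 4, 5, 6, 7, 8, 9, 10}
Step 22: find(8) -> no change; set of 8 is {0, 1, 2, 4, 5, 6, 7, 8, 9, 10}
Step 23: union(6, 2) -> already same set; set of 6 now {0, 1, 2, 4, 5, 6, 7, 8, 9, 10}
Step 24: find(4) -> no change; set of 4 is {0, 1, 2, 4, 5, 6, 7, 8, 9, 10}
Step 25: union(4, 5) -> already same set; set of 4 now {0, 1, 2, 4, 5, 6, 7, 8, 9, 10}
Step 26: union(0, 6) -> already same set; set of 0 now {0, 1, 2, 4, 5, 6, 7, 8, 9, 10}
Step 27: union(0, 5) -> already same set; set of 0 now {0, 1, 2, 4, 5, 6, 7, 8, 9, 10}
Step 28: union(1, 9) -> already same set; set of 1 now {0, 1, 2, 4, 5, 6, 7, 8, 9, 10}
Step 29: find(8) -> no change; set of 8 is {0, 1, 2, 4, 5, 6, 7, 8, 9, 10}
Set of 4: {0, 1, 2, 4, 5, 6, 7, 8, 9, 10}; 5 is a member.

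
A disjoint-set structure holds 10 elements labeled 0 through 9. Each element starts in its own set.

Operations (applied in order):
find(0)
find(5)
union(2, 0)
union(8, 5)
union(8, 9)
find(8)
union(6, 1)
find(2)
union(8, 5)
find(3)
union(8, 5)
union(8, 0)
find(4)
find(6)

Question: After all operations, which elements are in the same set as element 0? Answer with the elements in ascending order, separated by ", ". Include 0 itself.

Answer: 0, 2, 5, 8, 9

Derivation:
Step 1: find(0) -> no change; set of 0 is {0}
Step 2: find(5) -> no change; set of 5 is {5}
Step 3: union(2, 0) -> merged; set of 2 now {0, 2}
Step 4: union(8, 5) -> merged; set of 8 now {5, 8}
Step 5: union(8, 9) -> merged; set of 8 now {5, 8, 9}
Step 6: find(8) -> no change; set of 8 is {5, 8, 9}
Step 7: union(6, 1) -> merged; set of 6 now {1, 6}
Step 8: find(2) -> no change; set of 2 is {0, 2}
Step 9: union(8, 5) -> already same set; set of 8 now {5, 8, 9}
Step 10: find(3) -> no change; set of 3 is {3}
Step 11: union(8, 5) -> already same set; set of 8 now {5, 8, 9}
Step 12: union(8, 0) -> merged; set of 8 now {0, 2, 5, 8, 9}
Step 13: find(4) -> no change; set of 4 is {4}
Step 14: find(6) -> no change; set of 6 is {1, 6}
Component of 0: {0, 2, 5, 8, 9}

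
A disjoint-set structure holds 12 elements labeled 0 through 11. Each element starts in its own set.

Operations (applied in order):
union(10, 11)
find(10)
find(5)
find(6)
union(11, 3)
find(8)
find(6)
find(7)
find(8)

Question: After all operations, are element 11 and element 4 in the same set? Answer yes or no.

Answer: no

Derivation:
Step 1: union(10, 11) -> merged; set of 10 now {10, 11}
Step 2: find(10) -> no change; set of 10 is {10, 11}
Step 3: find(5) -> no change; set of 5 is {5}
Step 4: find(6) -> no change; set of 6 is {6}
Step 5: union(11, 3) -> merged; set of 11 now {3, 10, 11}
Step 6: find(8) -> no change; set of 8 is {8}
Step 7: find(6) -> no change; set of 6 is {6}
Step 8: find(7) -> no change; set of 7 is {7}
Step 9: find(8) -> no change; set of 8 is {8}
Set of 11: {3, 10, 11}; 4 is not a member.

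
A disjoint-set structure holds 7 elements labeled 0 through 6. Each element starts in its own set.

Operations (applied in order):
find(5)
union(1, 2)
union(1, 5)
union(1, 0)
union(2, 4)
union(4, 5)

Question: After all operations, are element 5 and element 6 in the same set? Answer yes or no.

Step 1: find(5) -> no change; set of 5 is {5}
Step 2: union(1, 2) -> merged; set of 1 now {1, 2}
Step 3: union(1, 5) -> merged; set of 1 now {1, 2, 5}
Step 4: union(1, 0) -> merged; set of 1 now {0, 1, 2, 5}
Step 5: union(2, 4) -> merged; set of 2 now {0, 1, 2, 4, 5}
Step 6: union(4, 5) -> already same set; set of 4 now {0, 1, 2, 4, 5}
Set of 5: {0, 1, 2, 4, 5}; 6 is not a member.

Answer: no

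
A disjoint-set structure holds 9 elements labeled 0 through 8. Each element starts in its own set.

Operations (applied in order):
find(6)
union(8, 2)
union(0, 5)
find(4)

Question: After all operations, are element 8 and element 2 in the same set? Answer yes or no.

Answer: yes

Derivation:
Step 1: find(6) -> no change; set of 6 is {6}
Step 2: union(8, 2) -> merged; set of 8 now {2, 8}
Step 3: union(0, 5) -> merged; set of 0 now {0, 5}
Step 4: find(4) -> no change; set of 4 is {4}
Set of 8: {2, 8}; 2 is a member.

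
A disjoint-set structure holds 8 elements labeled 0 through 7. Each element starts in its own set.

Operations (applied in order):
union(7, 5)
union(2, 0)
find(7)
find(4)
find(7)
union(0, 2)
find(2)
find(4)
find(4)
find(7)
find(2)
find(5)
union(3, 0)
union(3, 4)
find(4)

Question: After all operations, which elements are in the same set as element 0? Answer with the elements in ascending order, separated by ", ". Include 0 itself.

Step 1: union(7, 5) -> merged; set of 7 now {5, 7}
Step 2: union(2, 0) -> merged; set of 2 now {0, 2}
Step 3: find(7) -> no change; set of 7 is {5, 7}
Step 4: find(4) -> no change; set of 4 is {4}
Step 5: find(7) -> no change; set of 7 is {5, 7}
Step 6: union(0, 2) -> already same set; set of 0 now {0, 2}
Step 7: find(2) -> no change; set of 2 is {0, 2}
Step 8: find(4) -> no change; set of 4 is {4}
Step 9: find(4) -> no change; set of 4 is {4}
Step 10: find(7) -> no change; set of 7 is {5, 7}
Step 11: find(2) -> no change; set of 2 is {0, 2}
Step 12: find(5) -> no change; set of 5 is {5, 7}
Step 13: union(3, 0) -> merged; set of 3 now {0, 2, 3}
Step 14: union(3, 4) -> merged; set of 3 now {0, 2, 3, 4}
Step 15: find(4) -> no change; set of 4 is {0, 2, 3, 4}
Component of 0: {0, 2, 3, 4}

Answer: 0, 2, 3, 4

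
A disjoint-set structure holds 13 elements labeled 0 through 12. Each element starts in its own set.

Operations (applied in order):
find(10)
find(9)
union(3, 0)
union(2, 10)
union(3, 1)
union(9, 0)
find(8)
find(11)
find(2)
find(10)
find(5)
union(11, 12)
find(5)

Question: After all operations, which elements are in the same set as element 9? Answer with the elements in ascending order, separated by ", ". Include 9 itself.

Step 1: find(10) -> no change; set of 10 is {10}
Step 2: find(9) -> no change; set of 9 is {9}
Step 3: union(3, 0) -> merged; set of 3 now {0, 3}
Step 4: union(2, 10) -> merged; set of 2 now {2, 10}
Step 5: union(3, 1) -> merged; set of 3 now {0, 1, 3}
Step 6: union(9, 0) -> merged; set of 9 now {0, 1, 3, 9}
Step 7: find(8) -> no change; set of 8 is {8}
Step 8: find(11) -> no change; set of 11 is {11}
Step 9: find(2) -> no change; set of 2 is {2, 10}
Step 10: find(10) -> no change; set of 10 is {2, 10}
Step 11: find(5) -> no change; set of 5 is {5}
Step 12: union(11, 12) -> merged; set of 11 now {11, 12}
Step 13: find(5) -> no change; set of 5 is {5}
Component of 9: {0, 1, 3, 9}

Answer: 0, 1, 3, 9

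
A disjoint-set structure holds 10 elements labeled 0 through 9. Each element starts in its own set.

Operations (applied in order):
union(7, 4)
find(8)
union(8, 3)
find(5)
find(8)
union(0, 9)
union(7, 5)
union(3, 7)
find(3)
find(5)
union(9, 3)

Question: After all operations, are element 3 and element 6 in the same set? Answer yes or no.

Answer: no

Derivation:
Step 1: union(7, 4) -> merged; set of 7 now {4, 7}
Step 2: find(8) -> no change; set of 8 is {8}
Step 3: union(8, 3) -> merged; set of 8 now {3, 8}
Step 4: find(5) -> no change; set of 5 is {5}
Step 5: find(8) -> no change; set of 8 is {3, 8}
Step 6: union(0, 9) -> merged; set of 0 now {0, 9}
Step 7: union(7, 5) -> merged; set of 7 now {4, 5, 7}
Step 8: union(3, 7) -> merged; set of 3 now {3, 4, 5, 7, 8}
Step 9: find(3) -> no change; set of 3 is {3, 4, 5, 7, 8}
Step 10: find(5) -> no change; set of 5 is {3, 4, 5, 7, 8}
Step 11: union(9, 3) -> merged; set of 9 now {0, 3, 4, 5, 7, 8, 9}
Set of 3: {0, 3, 4, 5, 7, 8, 9}; 6 is not a member.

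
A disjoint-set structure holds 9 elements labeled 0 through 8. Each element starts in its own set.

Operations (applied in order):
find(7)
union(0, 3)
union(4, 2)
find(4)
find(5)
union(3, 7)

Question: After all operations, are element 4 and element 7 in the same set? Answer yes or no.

Step 1: find(7) -> no change; set of 7 is {7}
Step 2: union(0, 3) -> merged; set of 0 now {0, 3}
Step 3: union(4, 2) -> merged; set of 4 now {2, 4}
Step 4: find(4) -> no change; set of 4 is {2, 4}
Step 5: find(5) -> no change; set of 5 is {5}
Step 6: union(3, 7) -> merged; set of 3 now {0, 3, 7}
Set of 4: {2, 4}; 7 is not a member.

Answer: no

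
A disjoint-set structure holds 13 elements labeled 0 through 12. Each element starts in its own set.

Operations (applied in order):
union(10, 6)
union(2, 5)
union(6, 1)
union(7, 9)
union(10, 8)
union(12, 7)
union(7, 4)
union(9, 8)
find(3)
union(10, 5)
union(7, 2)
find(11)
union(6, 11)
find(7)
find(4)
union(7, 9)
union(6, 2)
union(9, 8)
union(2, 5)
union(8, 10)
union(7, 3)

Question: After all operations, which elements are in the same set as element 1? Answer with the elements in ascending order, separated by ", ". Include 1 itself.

Answer: 1, 2, 3, 4, 5, 6, 7, 8, 9, 10, 11, 12

Derivation:
Step 1: union(10, 6) -> merged; set of 10 now {6, 10}
Step 2: union(2, 5) -> merged; set of 2 now {2, 5}
Step 3: union(6, 1) -> merged; set of 6 now {1, 6, 10}
Step 4: union(7, 9) -> merged; set of 7 now {7, 9}
Step 5: union(10, 8) -> merged; set of 10 now {1, 6, 8, 10}
Step 6: union(12, 7) -> merged; set of 12 now {7, 9, 12}
Step 7: union(7, 4) -> merged; set of 7 now {4, 7, 9, 12}
Step 8: union(9, 8) -> merged; set of 9 now {1, 4, 6, 7, 8, 9, 10, 12}
Step 9: find(3) -> no change; set of 3 is {3}
Step 10: union(10, 5) -> merged; set of 10 now {1, 2, 4, 5, 6, 7, 8, 9, 10, 12}
Step 11: union(7, 2) -> already same set; set of 7 now {1, 2, 4, 5, 6, 7, 8, 9, 10, 12}
Step 12: find(11) -> no change; set of 11 is {11}
Step 13: union(6, 11) -> merged; set of 6 now {1, 2, 4, 5, 6, 7, 8, 9, 10, 11, 12}
Step 14: find(7) -> no change; set of 7 is {1, 2, 4, 5, 6, 7, 8, 9, 10, 11, 12}
Step 15: find(4) -> no change; set of 4 is {1, 2, 4, 5, 6, 7, 8, 9, 10, 11, 12}
Step 16: union(7, 9) -> already same set; set of 7 now {1, 2, 4, 5, 6, 7, 8, 9, 10, 11, 12}
Step 17: union(6, 2) -> already same set; set of 6 now {1, 2, 4, 5, 6, 7, 8, 9, 10, 11, 12}
Step 18: union(9, 8) -> already same set; set of 9 now {1, 2, 4, 5, 6, 7, 8, 9, 10, 11, 12}
Step 19: union(2, 5) -> already same set; set of 2 now {1, 2, 4, 5, 6, 7, 8, 9, 10, 11, 12}
Step 20: union(8, 10) -> already same set; set of 8 now {1, 2, 4, 5, 6, 7, 8, 9, 10, 11, 12}
Step 21: union(7, 3) -> merged; set of 7 now {1, 2, 3, 4, 5, 6, 7, 8, 9, 10, 11, 12}
Component of 1: {1, 2, 3, 4, 5, 6, 7, 8, 9, 10, 11, 12}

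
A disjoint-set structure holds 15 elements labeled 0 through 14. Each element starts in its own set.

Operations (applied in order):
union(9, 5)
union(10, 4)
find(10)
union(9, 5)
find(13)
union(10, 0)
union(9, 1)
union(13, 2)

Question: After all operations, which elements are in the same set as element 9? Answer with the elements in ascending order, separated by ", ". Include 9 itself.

Answer: 1, 5, 9

Derivation:
Step 1: union(9, 5) -> merged; set of 9 now {5, 9}
Step 2: union(10, 4) -> merged; set of 10 now {4, 10}
Step 3: find(10) -> no change; set of 10 is {4, 10}
Step 4: union(9, 5) -> already same set; set of 9 now {5, 9}
Step 5: find(13) -> no change; set of 13 is {13}
Step 6: union(10, 0) -> merged; set of 10 now {0, 4, 10}
Step 7: union(9, 1) -> merged; set of 9 now {1, 5, 9}
Step 8: union(13, 2) -> merged; set of 13 now {2, 13}
Component of 9: {1, 5, 9}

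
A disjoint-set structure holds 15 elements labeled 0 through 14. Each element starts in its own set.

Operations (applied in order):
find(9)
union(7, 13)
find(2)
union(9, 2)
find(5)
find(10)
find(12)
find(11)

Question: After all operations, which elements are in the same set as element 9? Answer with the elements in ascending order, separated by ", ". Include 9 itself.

Answer: 2, 9

Derivation:
Step 1: find(9) -> no change; set of 9 is {9}
Step 2: union(7, 13) -> merged; set of 7 now {7, 13}
Step 3: find(2) -> no change; set of 2 is {2}
Step 4: union(9, 2) -> merged; set of 9 now {2, 9}
Step 5: find(5) -> no change; set of 5 is {5}
Step 6: find(10) -> no change; set of 10 is {10}
Step 7: find(12) -> no change; set of 12 is {12}
Step 8: find(11) -> no change; set of 11 is {11}
Component of 9: {2, 9}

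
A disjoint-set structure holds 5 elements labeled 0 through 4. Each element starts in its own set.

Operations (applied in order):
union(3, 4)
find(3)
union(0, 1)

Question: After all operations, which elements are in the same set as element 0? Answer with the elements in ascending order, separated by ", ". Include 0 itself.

Step 1: union(3, 4) -> merged; set of 3 now {3, 4}
Step 2: find(3) -> no change; set of 3 is {3, 4}
Step 3: union(0, 1) -> merged; set of 0 now {0, 1}
Component of 0: {0, 1}

Answer: 0, 1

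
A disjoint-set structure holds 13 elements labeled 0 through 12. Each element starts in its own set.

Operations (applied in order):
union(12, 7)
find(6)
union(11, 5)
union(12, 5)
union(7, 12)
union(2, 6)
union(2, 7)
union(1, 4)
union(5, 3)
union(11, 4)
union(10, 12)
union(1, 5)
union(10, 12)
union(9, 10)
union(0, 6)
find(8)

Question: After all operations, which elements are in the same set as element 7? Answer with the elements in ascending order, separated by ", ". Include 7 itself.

Answer: 0, 1, 2, 3, 4, 5, 6, 7, 9, 10, 11, 12

Derivation:
Step 1: union(12, 7) -> merged; set of 12 now {7, 12}
Step 2: find(6) -> no change; set of 6 is {6}
Step 3: union(11, 5) -> merged; set of 11 now {5, 11}
Step 4: union(12, 5) -> merged; set of 12 now {5, 7, 11, 12}
Step 5: union(7, 12) -> already same set; set of 7 now {5, 7, 11, 12}
Step 6: union(2, 6) -> merged; set of 2 now {2, 6}
Step 7: union(2, 7) -> merged; set of 2 now {2, 5, 6, 7, 11, 12}
Step 8: union(1, 4) -> merged; set of 1 now {1, 4}
Step 9: union(5, 3) -> merged; set of 5 now {2, 3, 5, 6, 7, 11, 12}
Step 10: union(11, 4) -> merged; set of 11 now {1, 2, 3, 4, 5, 6, 7, 11, 12}
Step 11: union(10, 12) -> merged; set of 10 now {1, 2, 3, 4, 5, 6, 7, 10, 11, 12}
Step 12: union(1, 5) -> already same set; set of 1 now {1, 2, 3, 4, 5, 6, 7, 10, 11, 12}
Step 13: union(10, 12) -> already same set; set of 10 now {1, 2, 3, 4, 5, 6, 7, 10, 11, 12}
Step 14: union(9, 10) -> merged; set of 9 now {1, 2, 3, 4, 5, 6, 7, 9, 10, 11, 12}
Step 15: union(0, 6) -> merged; set of 0 now {0, 1, 2, 3, 4, 5, 6, 7, 9, 10, 11, 12}
Step 16: find(8) -> no change; set of 8 is {8}
Component of 7: {0, 1, 2, 3, 4, 5, 6, 7, 9, 10, 11, 12}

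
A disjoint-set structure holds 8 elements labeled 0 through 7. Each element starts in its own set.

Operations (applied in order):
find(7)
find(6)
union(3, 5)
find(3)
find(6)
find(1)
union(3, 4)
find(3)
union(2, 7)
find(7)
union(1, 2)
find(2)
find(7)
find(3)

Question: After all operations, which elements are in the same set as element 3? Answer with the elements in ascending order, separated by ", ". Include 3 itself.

Answer: 3, 4, 5

Derivation:
Step 1: find(7) -> no change; set of 7 is {7}
Step 2: find(6) -> no change; set of 6 is {6}
Step 3: union(3, 5) -> merged; set of 3 now {3, 5}
Step 4: find(3) -> no change; set of 3 is {3, 5}
Step 5: find(6) -> no change; set of 6 is {6}
Step 6: find(1) -> no change; set of 1 is {1}
Step 7: union(3, 4) -> merged; set of 3 now {3, 4, 5}
Step 8: find(3) -> no change; set of 3 is {3, 4, 5}
Step 9: union(2, 7) -> merged; set of 2 now {2, 7}
Step 10: find(7) -> no change; set of 7 is {2, 7}
Step 11: union(1, 2) -> merged; set of 1 now {1, 2, 7}
Step 12: find(2) -> no change; set of 2 is {1, 2, 7}
Step 13: find(7) -> no change; set of 7 is {1, 2, 7}
Step 14: find(3) -> no change; set of 3 is {3, 4, 5}
Component of 3: {3, 4, 5}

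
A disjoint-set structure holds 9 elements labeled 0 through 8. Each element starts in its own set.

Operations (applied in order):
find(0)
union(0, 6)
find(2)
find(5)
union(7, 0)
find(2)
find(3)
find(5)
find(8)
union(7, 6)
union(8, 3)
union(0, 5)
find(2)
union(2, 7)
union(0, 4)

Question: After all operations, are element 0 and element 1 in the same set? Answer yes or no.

Answer: no

Derivation:
Step 1: find(0) -> no change; set of 0 is {0}
Step 2: union(0, 6) -> merged; set of 0 now {0, 6}
Step 3: find(2) -> no change; set of 2 is {2}
Step 4: find(5) -> no change; set of 5 is {5}
Step 5: union(7, 0) -> merged; set of 7 now {0, 6, 7}
Step 6: find(2) -> no change; set of 2 is {2}
Step 7: find(3) -> no change; set of 3 is {3}
Step 8: find(5) -> no change; set of 5 is {5}
Step 9: find(8) -> no change; set of 8 is {8}
Step 10: union(7, 6) -> already same set; set of 7 now {0, 6, 7}
Step 11: union(8, 3) -> merged; set of 8 now {3, 8}
Step 12: union(0, 5) -> merged; set of 0 now {0, 5, 6, 7}
Step 13: find(2) -> no change; set of 2 is {2}
Step 14: union(2, 7) -> merged; set of 2 now {0, 2, 5, 6, 7}
Step 15: union(0, 4) -> merged; set of 0 now {0, 2, 4, 5, 6, 7}
Set of 0: {0, 2, 4, 5, 6, 7}; 1 is not a member.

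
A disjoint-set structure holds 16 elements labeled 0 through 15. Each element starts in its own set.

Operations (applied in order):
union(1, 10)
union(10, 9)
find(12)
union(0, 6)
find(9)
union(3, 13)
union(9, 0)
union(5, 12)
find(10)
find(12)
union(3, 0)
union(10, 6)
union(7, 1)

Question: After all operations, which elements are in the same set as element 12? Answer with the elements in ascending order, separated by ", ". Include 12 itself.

Answer: 5, 12

Derivation:
Step 1: union(1, 10) -> merged; set of 1 now {1, 10}
Step 2: union(10, 9) -> merged; set of 10 now {1, 9, 10}
Step 3: find(12) -> no change; set of 12 is {12}
Step 4: union(0, 6) -> merged; set of 0 now {0, 6}
Step 5: find(9) -> no change; set of 9 is {1, 9, 10}
Step 6: union(3, 13) -> merged; set of 3 now {3, 13}
Step 7: union(9, 0) -> merged; set of 9 now {0, 1, 6, 9, 10}
Step 8: union(5, 12) -> merged; set of 5 now {5, 12}
Step 9: find(10) -> no change; set of 10 is {0, 1, 6, 9, 10}
Step 10: find(12) -> no change; set of 12 is {5, 12}
Step 11: union(3, 0) -> merged; set of 3 now {0, 1, 3, 6, 9, 10, 13}
Step 12: union(10, 6) -> already same set; set of 10 now {0, 1, 3, 6, 9, 10, 13}
Step 13: union(7, 1) -> merged; set of 7 now {0, 1, 3, 6, 7, 9, 10, 13}
Component of 12: {5, 12}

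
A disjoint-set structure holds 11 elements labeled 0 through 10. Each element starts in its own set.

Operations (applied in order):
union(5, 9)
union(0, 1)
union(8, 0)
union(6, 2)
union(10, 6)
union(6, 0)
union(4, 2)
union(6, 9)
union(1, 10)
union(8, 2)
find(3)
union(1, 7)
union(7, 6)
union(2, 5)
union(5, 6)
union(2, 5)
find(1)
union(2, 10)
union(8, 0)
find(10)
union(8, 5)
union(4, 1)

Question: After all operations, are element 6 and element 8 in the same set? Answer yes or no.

Step 1: union(5, 9) -> merged; set of 5 now {5, 9}
Step 2: union(0, 1) -> merged; set of 0 now {0, 1}
Step 3: union(8, 0) -> merged; set of 8 now {0, 1, 8}
Step 4: union(6, 2) -> merged; set of 6 now {2, 6}
Step 5: union(10, 6) -> merged; set of 10 now {2, 6, 10}
Step 6: union(6, 0) -> merged; set of 6 now {0, 1, 2, 6, 8, 10}
Step 7: union(4, 2) -> merged; set of 4 now {0, 1, 2, 4, 6, 8, 10}
Step 8: union(6, 9) -> merged; set of 6 now {0, 1, 2, 4, 5, 6, 8, 9, 10}
Step 9: union(1, 10) -> already same set; set of 1 now {0, 1, 2, 4, 5, 6, 8, 9, 10}
Step 10: union(8, 2) -> already same set; set of 8 now {0, 1, 2, 4, 5, 6, 8, 9, 10}
Step 11: find(3) -> no change; set of 3 is {3}
Step 12: union(1, 7) -> merged; set of 1 now {0, 1, 2, 4, 5, 6, 7, 8, 9, 10}
Step 13: union(7, 6) -> already same set; set of 7 now {0, 1, 2, 4, 5, 6, 7, 8, 9, 10}
Step 14: union(2, 5) -> already same set; set of 2 now {0, 1, 2, 4, 5, 6, 7, 8, 9, 10}
Step 15: union(5, 6) -> already same set; set of 5 now {0, 1, 2, 4, 5, 6, 7, 8, 9, 10}
Step 16: union(2, 5) -> already same set; set of 2 now {0, 1, 2, 4, 5, 6, 7, 8, 9, 10}
Step 17: find(1) -> no change; set of 1 is {0, 1, 2, 4, 5, 6, 7, 8, 9, 10}
Step 18: union(2, 10) -> already same set; set of 2 now {0, 1, 2, 4, 5, 6, 7, 8, 9, 10}
Step 19: union(8, 0) -> already same set; set of 8 now {0, 1, 2, 4, 5, 6, 7, 8, 9, 10}
Step 20: find(10) -> no change; set of 10 is {0, 1, 2, 4, 5, 6, 7, 8, 9, 10}
Step 21: union(8, 5) -> already same set; set of 8 now {0, 1, 2, 4, 5, 6, 7, 8, 9, 10}
Step 22: union(4, 1) -> already same set; set of 4 now {0, 1, 2, 4, 5, 6, 7, 8, 9, 10}
Set of 6: {0, 1, 2, 4, 5, 6, 7, 8, 9, 10}; 8 is a member.

Answer: yes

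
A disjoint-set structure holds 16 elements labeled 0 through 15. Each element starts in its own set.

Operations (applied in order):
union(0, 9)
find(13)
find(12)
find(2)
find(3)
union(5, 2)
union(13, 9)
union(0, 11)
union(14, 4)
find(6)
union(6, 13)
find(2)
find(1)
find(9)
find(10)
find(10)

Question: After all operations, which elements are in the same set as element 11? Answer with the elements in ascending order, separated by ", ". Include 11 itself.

Step 1: union(0, 9) -> merged; set of 0 now {0, 9}
Step 2: find(13) -> no change; set of 13 is {13}
Step 3: find(12) -> no change; set of 12 is {12}
Step 4: find(2) -> no change; set of 2 is {2}
Step 5: find(3) -> no change; set of 3 is {3}
Step 6: union(5, 2) -> merged; set of 5 now {2, 5}
Step 7: union(13, 9) -> merged; set of 13 now {0, 9, 13}
Step 8: union(0, 11) -> merged; set of 0 now {0, 9, 11, 13}
Step 9: union(14, 4) -> merged; set of 14 now {4, 14}
Step 10: find(6) -> no change; set of 6 is {6}
Step 11: union(6, 13) -> merged; set of 6 now {0, 6, 9, 11, 13}
Step 12: find(2) -> no change; set of 2 is {2, 5}
Step 13: find(1) -> no change; set of 1 is {1}
Step 14: find(9) -> no change; set of 9 is {0, 6, 9, 11, 13}
Step 15: find(10) -> no change; set of 10 is {10}
Step 16: find(10) -> no change; set of 10 is {10}
Component of 11: {0, 6, 9, 11, 13}

Answer: 0, 6, 9, 11, 13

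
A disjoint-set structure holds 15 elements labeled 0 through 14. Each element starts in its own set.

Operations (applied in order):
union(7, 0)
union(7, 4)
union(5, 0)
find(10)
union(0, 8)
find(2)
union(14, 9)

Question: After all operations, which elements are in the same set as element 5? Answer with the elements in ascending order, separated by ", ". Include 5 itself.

Answer: 0, 4, 5, 7, 8

Derivation:
Step 1: union(7, 0) -> merged; set of 7 now {0, 7}
Step 2: union(7, 4) -> merged; set of 7 now {0, 4, 7}
Step 3: union(5, 0) -> merged; set of 5 now {0, 4, 5, 7}
Step 4: find(10) -> no change; set of 10 is {10}
Step 5: union(0, 8) -> merged; set of 0 now {0, 4, 5, 7, 8}
Step 6: find(2) -> no change; set of 2 is {2}
Step 7: union(14, 9) -> merged; set of 14 now {9, 14}
Component of 5: {0, 4, 5, 7, 8}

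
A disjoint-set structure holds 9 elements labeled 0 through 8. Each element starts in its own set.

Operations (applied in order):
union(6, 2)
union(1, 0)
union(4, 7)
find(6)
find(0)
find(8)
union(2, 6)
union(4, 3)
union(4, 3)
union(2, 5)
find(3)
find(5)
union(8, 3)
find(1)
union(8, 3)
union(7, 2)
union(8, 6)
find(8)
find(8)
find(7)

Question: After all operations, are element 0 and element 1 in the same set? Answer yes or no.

Answer: yes

Derivation:
Step 1: union(6, 2) -> merged; set of 6 now {2, 6}
Step 2: union(1, 0) -> merged; set of 1 now {0, 1}
Step 3: union(4, 7) -> merged; set of 4 now {4, 7}
Step 4: find(6) -> no change; set of 6 is {2, 6}
Step 5: find(0) -> no change; set of 0 is {0, 1}
Step 6: find(8) -> no change; set of 8 is {8}
Step 7: union(2, 6) -> already same set; set of 2 now {2, 6}
Step 8: union(4, 3) -> merged; set of 4 now {3, 4, 7}
Step 9: union(4, 3) -> already same set; set of 4 now {3, 4, 7}
Step 10: union(2, 5) -> merged; set of 2 now {2, 5, 6}
Step 11: find(3) -> no change; set of 3 is {3, 4, 7}
Step 12: find(5) -> no change; set of 5 is {2, 5, 6}
Step 13: union(8, 3) -> merged; set of 8 now {3, 4, 7, 8}
Step 14: find(1) -> no change; set of 1 is {0, 1}
Step 15: union(8, 3) -> already same set; set of 8 now {3, 4, 7, 8}
Step 16: union(7, 2) -> merged; set of 7 now {2, 3, 4, 5, 6, 7, 8}
Step 17: union(8, 6) -> already same set; set of 8 now {2, 3, 4, 5, 6, 7, 8}
Step 18: find(8) -> no change; set of 8 is {2, 3, 4, 5, 6, 7, 8}
Step 19: find(8) -> no change; set of 8 is {2, 3, 4, 5, 6, 7, 8}
Step 20: find(7) -> no change; set of 7 is {2, 3, 4, 5, 6, 7, 8}
Set of 0: {0, 1}; 1 is a member.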